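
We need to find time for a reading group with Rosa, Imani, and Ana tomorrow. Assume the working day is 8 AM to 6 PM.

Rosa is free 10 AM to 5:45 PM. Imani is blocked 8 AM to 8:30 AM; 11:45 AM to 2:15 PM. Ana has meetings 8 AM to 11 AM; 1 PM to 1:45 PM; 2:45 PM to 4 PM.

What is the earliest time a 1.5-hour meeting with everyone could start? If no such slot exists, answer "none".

Rosa free: 10:00-17:45.
Imani free: 08:30-11:45, 14:15-18:00 (invert busy blocks within the working day).
Ana free: 11:00-13:00, 13:45-14:45, 16:00-18:00 (invert busy blocks within the working day).
Rosa ∩ Imani: 10:00-11:45, 14:15-17:45.
Rosa ∩ Imani ∩ Ana: 11:00-11:45, 14:15-14:45, 16:00-17:45.
The first common window of at least 90 minutes is 16:00-17:45, so the earliest start is 16:00.

16:00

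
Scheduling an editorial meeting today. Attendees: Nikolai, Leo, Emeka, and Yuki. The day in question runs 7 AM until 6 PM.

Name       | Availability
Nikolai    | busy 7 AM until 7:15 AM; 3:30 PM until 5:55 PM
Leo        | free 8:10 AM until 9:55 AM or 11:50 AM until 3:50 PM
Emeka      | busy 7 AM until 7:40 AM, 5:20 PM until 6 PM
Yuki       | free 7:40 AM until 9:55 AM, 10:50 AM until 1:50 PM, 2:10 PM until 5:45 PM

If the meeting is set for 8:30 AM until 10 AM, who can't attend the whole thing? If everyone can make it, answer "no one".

Leo, Yuki

Nikolai free: 07:15-15:30, 17:55-18:00 (invert busy blocks within the working day).
Leo free: 08:10-09:55, 11:50-15:50.
Emeka free: 07:40-17:20 (invert busy blocks within the working day).
Yuki free: 07:40-09:55, 10:50-13:50, 14:10-17:45.
Nikolai: free for 08:30-10:00. Leo: not fully free for 08:30-10:00. Emeka: free for 08:30-10:00. Yuki: not fully free for 08:30-10:00.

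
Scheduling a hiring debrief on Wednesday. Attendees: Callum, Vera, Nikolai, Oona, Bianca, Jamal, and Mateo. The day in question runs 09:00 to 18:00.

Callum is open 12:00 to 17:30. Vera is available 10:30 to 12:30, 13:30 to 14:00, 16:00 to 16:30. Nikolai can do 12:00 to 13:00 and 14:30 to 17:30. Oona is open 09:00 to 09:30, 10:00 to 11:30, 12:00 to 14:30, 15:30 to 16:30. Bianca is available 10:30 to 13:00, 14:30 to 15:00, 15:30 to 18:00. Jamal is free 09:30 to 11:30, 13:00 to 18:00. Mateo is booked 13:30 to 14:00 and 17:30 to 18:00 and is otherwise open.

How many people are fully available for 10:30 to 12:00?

3

Callum free: 12:00-17:30.
Vera free: 10:30-12:30, 13:30-14:00, 16:00-16:30.
Nikolai free: 12:00-13:00, 14:30-17:30.
Oona free: 09:00-09:30, 10:00-11:30, 12:00-14:30, 15:30-16:30.
Bianca free: 10:30-13:00, 14:30-15:00, 15:30-18:00.
Jamal free: 09:30-11:30, 13:00-18:00.
Mateo free: 09:00-13:30, 14:00-17:30 (invert busy blocks within the working day).
Vera, Bianca, and Mateo can make the full 10:30-12:00 slot — that's 3.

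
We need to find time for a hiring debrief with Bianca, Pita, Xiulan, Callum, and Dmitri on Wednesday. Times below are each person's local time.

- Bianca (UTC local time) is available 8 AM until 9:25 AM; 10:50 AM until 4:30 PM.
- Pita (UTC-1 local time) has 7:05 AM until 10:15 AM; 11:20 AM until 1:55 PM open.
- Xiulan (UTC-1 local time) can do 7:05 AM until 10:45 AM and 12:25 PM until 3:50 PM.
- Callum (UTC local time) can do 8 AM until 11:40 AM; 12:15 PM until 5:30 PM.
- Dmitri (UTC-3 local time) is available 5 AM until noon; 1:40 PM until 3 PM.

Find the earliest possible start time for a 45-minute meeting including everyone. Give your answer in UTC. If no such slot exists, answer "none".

Bianca in UTC: 08:00-09:25, 10:50-16:30.
Pita in UTC: 08:05-11:15, 12:20-14:55 (add 1h to convert from UTC-1).
Xiulan in UTC: 08:05-11:45, 13:25-16:50 (add 1h to convert from UTC-1).
Callum in UTC: 08:00-11:40, 12:15-17:30.
Dmitri in UTC: 08:00-15:00, 16:40-18:00 (add 3h to convert from UTC-3).
Bianca ∩ Pita: 08:05-09:25, 10:50-11:15, 12:20-14:55.
Bianca ∩ Pita ∩ Xiulan: 08:05-09:25, 10:50-11:15, 13:25-14:55.
Bianca ∩ Pita ∩ Xiulan ∩ Callum: 08:05-09:25, 10:50-11:15, 13:25-14:55.
Bianca ∩ Pita ∩ Xiulan ∩ Callum ∩ Dmitri: 08:05-09:25, 10:50-11:15, 13:25-14:55.
So the common availability across everyone is 08:05-09:25, 10:50-11:15, 13:25-14:55.
The first common window of at least 45 minutes is 08:05-09:25, so the earliest start is 08:05.

08:05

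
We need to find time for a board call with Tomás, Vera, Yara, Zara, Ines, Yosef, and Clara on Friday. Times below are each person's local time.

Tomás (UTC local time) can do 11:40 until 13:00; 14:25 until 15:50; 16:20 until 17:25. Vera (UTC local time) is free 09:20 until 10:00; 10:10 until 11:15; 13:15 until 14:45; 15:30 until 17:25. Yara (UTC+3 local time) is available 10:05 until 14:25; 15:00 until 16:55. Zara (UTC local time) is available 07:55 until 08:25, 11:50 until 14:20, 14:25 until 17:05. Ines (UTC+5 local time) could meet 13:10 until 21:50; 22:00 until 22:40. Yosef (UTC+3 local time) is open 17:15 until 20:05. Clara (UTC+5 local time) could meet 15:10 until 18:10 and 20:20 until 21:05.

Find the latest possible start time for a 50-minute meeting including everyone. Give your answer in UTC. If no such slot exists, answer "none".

none

Tomás in UTC: 11:40-13:00, 14:25-15:50, 16:20-17:25.
Vera in UTC: 09:20-10:00, 10:10-11:15, 13:15-14:45, 15:30-17:25.
Yara in UTC: 07:05-11:25, 12:00-13:55 (subtract 3h to convert from UTC+3).
Zara in UTC: 07:55-08:25, 11:50-14:20, 14:25-17:05.
Ines in UTC: 08:10-16:50, 17:00-17:40 (subtract 5h to convert from UTC+5).
Yosef in UTC: 14:15-17:05 (subtract 3h to convert from UTC+3).
Clara in UTC: 10:10-13:10, 15:20-16:05 (subtract 5h to convert from UTC+5).
Tomás ∩ Vera: 14:25-14:45, 15:30-15:50, 16:20-17:25.
Tomás ∩ Vera ∩ Yara: ∅.
Tomás ∩ Vera ∩ Yara ∩ Zara: ∅.
Tomás ∩ Vera ∩ Yara ∩ Zara ∩ Ines: ∅.
Tomás ∩ Vera ∩ Yara ∩ Zara ∩ Ines ∩ Yosef: ∅.
Tomás ∩ Vera ∩ Yara ∩ Zara ∩ Ines ∩ Yosef ∩ Clara: ∅.
There is no time when everyone is free.
No common window is at least 50 minutes long.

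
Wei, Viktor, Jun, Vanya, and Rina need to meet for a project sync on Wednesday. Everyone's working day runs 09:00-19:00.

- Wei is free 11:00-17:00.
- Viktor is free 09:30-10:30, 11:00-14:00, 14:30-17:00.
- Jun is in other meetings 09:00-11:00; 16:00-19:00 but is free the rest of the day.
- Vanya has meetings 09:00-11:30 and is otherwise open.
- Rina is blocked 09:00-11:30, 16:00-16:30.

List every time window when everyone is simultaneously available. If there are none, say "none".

11:30-14:00, 14:30-16:00

Wei free: 11:00-17:00.
Viktor free: 09:30-10:30, 11:00-14:00, 14:30-17:00.
Jun free: 11:00-16:00 (invert busy blocks within the working day).
Vanya free: 11:30-19:00 (invert busy blocks within the working day).
Rina free: 11:30-16:00, 16:30-19:00 (invert busy blocks within the working day).
Wei ∩ Viktor: 11:00-14:00, 14:30-17:00.
Wei ∩ Viktor ∩ Jun: 11:00-14:00, 14:30-16:00.
Wei ∩ Viktor ∩ Jun ∩ Vanya: 11:30-14:00, 14:30-16:00.
Wei ∩ Viktor ∩ Jun ∩ Vanya ∩ Rina: 11:30-14:00, 14:30-16:00.
So the common availability across everyone is 11:30-14:00, 14:30-16:00.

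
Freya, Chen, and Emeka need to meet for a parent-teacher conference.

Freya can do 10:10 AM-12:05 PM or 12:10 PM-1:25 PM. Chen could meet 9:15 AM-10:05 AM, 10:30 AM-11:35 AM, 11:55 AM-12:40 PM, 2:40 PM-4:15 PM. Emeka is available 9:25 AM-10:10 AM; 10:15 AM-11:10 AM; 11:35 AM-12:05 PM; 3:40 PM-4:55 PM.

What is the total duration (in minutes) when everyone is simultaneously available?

50

Freya ∩ Chen: 10:30-11:35, 11:55-12:05, 12:10-12:40.
Freya ∩ Chen ∩ Emeka: 10:30-11:10, 11:55-12:05.
Summing the common windows: 40 + 10 = 50 minutes.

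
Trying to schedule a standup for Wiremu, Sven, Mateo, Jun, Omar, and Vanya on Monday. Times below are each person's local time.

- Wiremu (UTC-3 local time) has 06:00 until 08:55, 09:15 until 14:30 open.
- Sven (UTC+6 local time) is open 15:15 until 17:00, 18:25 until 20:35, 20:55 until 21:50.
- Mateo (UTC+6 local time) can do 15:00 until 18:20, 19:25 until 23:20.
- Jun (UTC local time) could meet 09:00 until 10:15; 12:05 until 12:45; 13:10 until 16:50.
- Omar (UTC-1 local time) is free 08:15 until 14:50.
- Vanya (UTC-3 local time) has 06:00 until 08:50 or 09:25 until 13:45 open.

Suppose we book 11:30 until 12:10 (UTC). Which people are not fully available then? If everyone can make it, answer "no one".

Wiremu in UTC: 09:00-11:55, 12:15-17:30 (add 3h to convert from UTC-3).
Sven in UTC: 09:15-11:00, 12:25-14:35, 14:55-15:50 (subtract 6h to convert from UTC+6).
Mateo in UTC: 09:00-12:20, 13:25-17:20 (subtract 6h to convert from UTC+6).
Jun in UTC: 09:00-10:15, 12:05-12:45, 13:10-16:50.
Omar in UTC: 09:15-15:50 (add 1h to convert from UTC-1).
Vanya in UTC: 09:00-11:50, 12:25-16:45 (add 3h to convert from UTC-3).
Wiremu: not fully free for 11:30-12:10. Sven: not fully free for 11:30-12:10. Mateo: free for 11:30-12:10. Jun: not fully free for 11:30-12:10. Omar: free for 11:30-12:10. Vanya: not fully free for 11:30-12:10.

Jun, Sven, Vanya, Wiremu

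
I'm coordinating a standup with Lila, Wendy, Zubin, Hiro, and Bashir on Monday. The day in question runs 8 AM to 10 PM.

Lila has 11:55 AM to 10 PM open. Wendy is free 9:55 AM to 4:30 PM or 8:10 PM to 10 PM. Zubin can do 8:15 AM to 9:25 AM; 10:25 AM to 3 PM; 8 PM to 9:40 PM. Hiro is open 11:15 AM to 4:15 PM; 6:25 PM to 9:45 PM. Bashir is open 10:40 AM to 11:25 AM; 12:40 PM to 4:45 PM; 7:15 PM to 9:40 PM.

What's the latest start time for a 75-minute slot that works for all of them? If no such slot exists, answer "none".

Lila ∩ Wendy: 11:55-16:30, 20:10-22:00.
Lila ∩ Wendy ∩ Zubin: 11:55-15:00, 20:10-21:40.
Lila ∩ Wendy ∩ Zubin ∩ Hiro: 11:55-15:00, 20:10-21:40.
Lila ∩ Wendy ∩ Zubin ∩ Hiro ∩ Bashir: 12:40-15:00, 20:10-21:40.
The last common window of at least 75 minutes is 20:10-21:40; a 75-minute meeting can start as late as 20:25 and still end by 21:40.

20:25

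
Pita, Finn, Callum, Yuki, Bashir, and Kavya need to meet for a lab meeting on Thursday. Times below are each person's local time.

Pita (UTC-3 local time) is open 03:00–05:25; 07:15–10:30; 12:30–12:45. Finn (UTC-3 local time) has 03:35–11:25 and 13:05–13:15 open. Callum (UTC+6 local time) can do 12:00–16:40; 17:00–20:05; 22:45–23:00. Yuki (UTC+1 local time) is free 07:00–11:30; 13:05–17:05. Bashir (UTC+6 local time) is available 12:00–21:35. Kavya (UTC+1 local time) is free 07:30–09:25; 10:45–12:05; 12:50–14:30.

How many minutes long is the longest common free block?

110

Pita in UTC: 06:00-08:25, 10:15-13:30, 15:30-15:45 (add 3h to convert from UTC-3).
Finn in UTC: 06:35-14:25, 16:05-16:15 (add 3h to convert from UTC-3).
Callum in UTC: 06:00-10:40, 11:00-14:05, 16:45-17:00 (subtract 6h to convert from UTC+6).
Yuki in UTC: 06:00-10:30, 12:05-16:05 (subtract 1h to convert from UTC+1).
Bashir in UTC: 06:00-15:35 (subtract 6h to convert from UTC+6).
Kavya in UTC: 06:30-08:25, 09:45-11:05, 11:50-13:30 (subtract 1h to convert from UTC+1).
Pita ∩ Finn: 06:35-08:25, 10:15-13:30.
Pita ∩ Finn ∩ Callum: 06:35-08:25, 10:15-10:40, 11:00-13:30.
Pita ∩ Finn ∩ Callum ∩ Yuki: 06:35-08:25, 10:15-10:30, 12:05-13:30.
Pita ∩ Finn ∩ Callum ∩ Yuki ∩ Bashir: 06:35-08:25, 10:15-10:30, 12:05-13:30.
Pita ∩ Finn ∩ Callum ∩ Yuki ∩ Bashir ∩ Kavya: 06:35-08:25, 10:15-10:30, 12:05-13:30.
Those are the intersection windows.
The longest is 06:35-08:25 at 110 minutes.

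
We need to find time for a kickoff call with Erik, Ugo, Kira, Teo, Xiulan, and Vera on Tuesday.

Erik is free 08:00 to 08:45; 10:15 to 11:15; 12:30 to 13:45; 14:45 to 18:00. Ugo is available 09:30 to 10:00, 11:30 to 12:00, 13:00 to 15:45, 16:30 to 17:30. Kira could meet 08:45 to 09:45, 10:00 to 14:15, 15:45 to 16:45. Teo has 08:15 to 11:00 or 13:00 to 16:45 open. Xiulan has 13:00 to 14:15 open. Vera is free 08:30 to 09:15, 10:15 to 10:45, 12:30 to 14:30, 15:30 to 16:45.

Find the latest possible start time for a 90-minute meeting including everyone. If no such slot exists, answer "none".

none

Erik ∩ Ugo: 13:00-13:45, 14:45-15:45, 16:30-17:30.
Erik ∩ Ugo ∩ Kira: 13:00-13:45, 16:30-16:45.
Erik ∩ Ugo ∩ Kira ∩ Teo: 13:00-13:45, 16:30-16:45.
Erik ∩ Ugo ∩ Kira ∩ Teo ∩ Xiulan: 13:00-13:45.
Erik ∩ Ugo ∩ Kira ∩ Teo ∩ Xiulan ∩ Vera: 13:00-13:45.
No common window is at least 90 minutes long.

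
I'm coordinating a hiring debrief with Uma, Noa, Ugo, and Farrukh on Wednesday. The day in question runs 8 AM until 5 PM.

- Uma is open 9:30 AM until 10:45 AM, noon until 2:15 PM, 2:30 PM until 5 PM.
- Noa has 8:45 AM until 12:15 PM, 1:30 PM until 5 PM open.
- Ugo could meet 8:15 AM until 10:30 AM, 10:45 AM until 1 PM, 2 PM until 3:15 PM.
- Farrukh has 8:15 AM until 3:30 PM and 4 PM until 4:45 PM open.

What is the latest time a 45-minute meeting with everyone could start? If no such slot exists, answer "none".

Uma ∩ Noa: 09:30-10:45, 12:00-12:15, 13:30-14:15, 14:30-17:00.
Uma ∩ Noa ∩ Ugo: 09:30-10:30, 12:00-12:15, 14:00-14:15, 14:30-15:15.
Uma ∩ Noa ∩ Ugo ∩ Farrukh: 09:30-10:30, 12:00-12:15, 14:00-14:15, 14:30-15:15.
The last common window of at least 45 minutes is 14:30-15:15; a 45-minute meeting can start as late as 14:30 and still end by 15:15.

14:30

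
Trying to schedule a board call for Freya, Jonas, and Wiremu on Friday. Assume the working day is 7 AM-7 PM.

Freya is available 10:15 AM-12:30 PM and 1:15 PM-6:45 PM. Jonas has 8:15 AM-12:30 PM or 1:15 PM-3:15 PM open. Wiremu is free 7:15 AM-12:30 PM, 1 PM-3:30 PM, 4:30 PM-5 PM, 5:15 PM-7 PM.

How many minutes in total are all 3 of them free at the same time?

255

Freya ∩ Jonas: 10:15-12:30, 13:15-15:15.
Freya ∩ Jonas ∩ Wiremu: 10:15-12:30, 13:15-15:15.
Summing the common windows: 135 + 120 = 255 minutes.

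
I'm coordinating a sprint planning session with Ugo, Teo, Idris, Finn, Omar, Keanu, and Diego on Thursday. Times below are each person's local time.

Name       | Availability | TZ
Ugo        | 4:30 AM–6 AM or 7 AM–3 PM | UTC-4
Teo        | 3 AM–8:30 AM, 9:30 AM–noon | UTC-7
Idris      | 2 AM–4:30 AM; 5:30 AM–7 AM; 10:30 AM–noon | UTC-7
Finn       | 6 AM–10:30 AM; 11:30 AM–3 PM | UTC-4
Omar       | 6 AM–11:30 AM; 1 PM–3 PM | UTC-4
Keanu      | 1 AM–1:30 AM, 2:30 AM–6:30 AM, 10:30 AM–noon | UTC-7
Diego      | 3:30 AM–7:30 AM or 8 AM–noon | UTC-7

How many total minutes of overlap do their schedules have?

Ugo in UTC: 08:30-10:00, 11:00-19:00 (add 4h to convert from UTC-4).
Teo in UTC: 10:00-15:30, 16:30-19:00 (add 7h to convert from UTC-7).
Idris in UTC: 09:00-11:30, 12:30-14:00, 17:30-19:00 (add 7h to convert from UTC-7).
Finn in UTC: 10:00-14:30, 15:30-19:00 (add 4h to convert from UTC-4).
Omar in UTC: 10:00-15:30, 17:00-19:00 (add 4h to convert from UTC-4).
Keanu in UTC: 08:00-08:30, 09:30-13:30, 17:30-19:00 (add 7h to convert from UTC-7).
Diego in UTC: 10:30-14:30, 15:00-19:00 (add 7h to convert from UTC-7).
Ugo ∩ Teo: 11:00-15:30, 16:30-19:00.
Ugo ∩ Teo ∩ Idris: 11:00-11:30, 12:30-14:00, 17:30-19:00.
Ugo ∩ Teo ∩ Idris ∩ Finn: 11:00-11:30, 12:30-14:00, 17:30-19:00.
Ugo ∩ Teo ∩ Idris ∩ Finn ∩ Omar: 11:00-11:30, 12:30-14:00, 17:30-19:00.
Ugo ∩ Teo ∩ Idris ∩ Finn ∩ Omar ∩ Keanu: 11:00-11:30, 12:30-13:30, 17:30-19:00.
Ugo ∩ Teo ∩ Idris ∩ Finn ∩ Omar ∩ Keanu ∩ Diego: 11:00-11:30, 12:30-13:30, 17:30-19:00.
Those are the intersection windows.
Summing the common windows: 30 + 60 + 90 = 180 minutes.

180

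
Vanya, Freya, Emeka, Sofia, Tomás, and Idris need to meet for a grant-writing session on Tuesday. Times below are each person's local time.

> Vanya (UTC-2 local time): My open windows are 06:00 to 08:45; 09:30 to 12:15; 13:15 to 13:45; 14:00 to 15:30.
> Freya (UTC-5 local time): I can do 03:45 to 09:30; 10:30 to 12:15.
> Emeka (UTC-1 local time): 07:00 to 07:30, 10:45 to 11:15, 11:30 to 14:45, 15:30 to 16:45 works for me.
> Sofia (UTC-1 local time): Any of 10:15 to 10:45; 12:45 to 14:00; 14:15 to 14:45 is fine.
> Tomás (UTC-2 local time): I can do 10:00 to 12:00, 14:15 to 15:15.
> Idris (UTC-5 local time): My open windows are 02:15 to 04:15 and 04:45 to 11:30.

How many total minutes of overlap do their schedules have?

15

Vanya in UTC: 08:00-10:45, 11:30-14:15, 15:15-15:45, 16:00-17:30 (add 2h to convert from UTC-2).
Freya in UTC: 08:45-14:30, 15:30-17:15 (add 5h to convert from UTC-5).
Emeka in UTC: 08:00-08:30, 11:45-12:15, 12:30-15:45, 16:30-17:45 (add 1h to convert from UTC-1).
Sofia in UTC: 11:15-11:45, 13:45-15:00, 15:15-15:45 (add 1h to convert from UTC-1).
Tomás in UTC: 12:00-14:00, 16:15-17:15 (add 2h to convert from UTC-2).
Idris in UTC: 07:15-09:15, 09:45-16:30 (add 5h to convert from UTC-5).
Vanya ∩ Freya: 08:45-10:45, 11:30-14:15, 15:30-15:45, 16:00-17:15.
Vanya ∩ Freya ∩ Emeka: 11:45-12:15, 12:30-14:15, 15:30-15:45, 16:30-17:15.
Vanya ∩ Freya ∩ Emeka ∩ Sofia: 13:45-14:15, 15:30-15:45.
Vanya ∩ Freya ∩ Emeka ∩ Sofia ∩ Tomás: 13:45-14:00.
Vanya ∩ Freya ∩ Emeka ∩ Sofia ∩ Tomás ∩ Idris: 13:45-14:00.
So the common availability across everyone is 13:45-14:00.
That's a single block of 15 minutes.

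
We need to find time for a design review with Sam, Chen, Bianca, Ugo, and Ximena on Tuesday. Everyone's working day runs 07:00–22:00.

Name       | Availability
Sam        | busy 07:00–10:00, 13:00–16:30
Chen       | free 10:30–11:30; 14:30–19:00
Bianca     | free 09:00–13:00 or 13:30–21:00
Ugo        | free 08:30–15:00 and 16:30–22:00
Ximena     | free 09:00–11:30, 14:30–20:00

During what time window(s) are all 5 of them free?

10:30-11:30, 16:30-19:00

Sam free: 10:00-13:00, 16:30-22:00 (invert busy blocks within the working day).
Chen free: 10:30-11:30, 14:30-19:00.
Bianca free: 09:00-13:00, 13:30-21:00.
Ugo free: 08:30-15:00, 16:30-22:00.
Ximena free: 09:00-11:30, 14:30-20:00.
Sam ∩ Chen: 10:30-11:30, 16:30-19:00.
Sam ∩ Chen ∩ Bianca: 10:30-11:30, 16:30-19:00.
Sam ∩ Chen ∩ Bianca ∩ Ugo: 10:30-11:30, 16:30-19:00.
Sam ∩ Chen ∩ Bianca ∩ Ugo ∩ Ximena: 10:30-11:30, 16:30-19:00.
Those are the intersection windows.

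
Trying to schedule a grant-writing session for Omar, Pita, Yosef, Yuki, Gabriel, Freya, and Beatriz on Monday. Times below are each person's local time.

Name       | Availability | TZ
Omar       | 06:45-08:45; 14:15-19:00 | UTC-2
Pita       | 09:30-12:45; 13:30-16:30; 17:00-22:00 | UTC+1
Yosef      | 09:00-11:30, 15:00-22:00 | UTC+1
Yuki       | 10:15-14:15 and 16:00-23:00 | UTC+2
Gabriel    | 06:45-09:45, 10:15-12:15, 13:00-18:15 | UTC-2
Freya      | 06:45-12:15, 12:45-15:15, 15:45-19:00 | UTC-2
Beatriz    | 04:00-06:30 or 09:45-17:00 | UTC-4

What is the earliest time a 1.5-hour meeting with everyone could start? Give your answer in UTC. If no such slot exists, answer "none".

Omar in UTC: 08:45-10:45, 16:15-21:00 (add 2h to convert from UTC-2).
Pita in UTC: 08:30-11:45, 12:30-15:30, 16:00-21:00 (subtract 1h to convert from UTC+1).
Yosef in UTC: 08:00-10:30, 14:00-21:00 (subtract 1h to convert from UTC+1).
Yuki in UTC: 08:15-12:15, 14:00-21:00 (subtract 2h to convert from UTC+2).
Gabriel in UTC: 08:45-11:45, 12:15-14:15, 15:00-20:15 (add 2h to convert from UTC-2).
Freya in UTC: 08:45-14:15, 14:45-17:15, 17:45-21:00 (add 2h to convert from UTC-2).
Beatriz in UTC: 08:00-10:30, 13:45-21:00 (add 4h to convert from UTC-4).
Omar ∩ Pita: 08:45-10:45, 16:15-21:00.
Omar ∩ Pita ∩ Yosef: 08:45-10:30, 16:15-21:00.
Omar ∩ Pita ∩ Yosef ∩ Yuki: 08:45-10:30, 16:15-21:00.
Omar ∩ Pita ∩ Yosef ∩ Yuki ∩ Gabriel: 08:45-10:30, 16:15-20:15.
Omar ∩ Pita ∩ Yosef ∩ Yuki ∩ Gabriel ∩ Freya: 08:45-10:30, 16:15-17:15, 17:45-20:15.
Omar ∩ Pita ∩ Yosef ∩ Yuki ∩ Gabriel ∩ Freya ∩ Beatriz: 08:45-10:30, 16:15-17:15, 17:45-20:15.
The first common window of at least 90 minutes is 08:45-10:30, so the earliest start is 08:45.

08:45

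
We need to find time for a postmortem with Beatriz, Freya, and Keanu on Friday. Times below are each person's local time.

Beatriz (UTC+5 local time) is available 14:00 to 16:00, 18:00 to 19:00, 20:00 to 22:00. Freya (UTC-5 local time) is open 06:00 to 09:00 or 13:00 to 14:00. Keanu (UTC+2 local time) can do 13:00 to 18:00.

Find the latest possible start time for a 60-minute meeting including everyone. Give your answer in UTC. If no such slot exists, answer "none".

13:00

Beatriz in UTC: 09:00-11:00, 13:00-14:00, 15:00-17:00 (subtract 5h to convert from UTC+5).
Freya in UTC: 11:00-14:00, 18:00-19:00 (add 5h to convert from UTC-5).
Keanu in UTC: 11:00-16:00 (subtract 2h to convert from UTC+2).
Beatriz ∩ Freya: 13:00-14:00.
Beatriz ∩ Freya ∩ Keanu: 13:00-14:00.
The last common window of at least 60 minutes is 13:00-14:00; a 60-minute meeting can start as late as 13:00 and still end by 14:00.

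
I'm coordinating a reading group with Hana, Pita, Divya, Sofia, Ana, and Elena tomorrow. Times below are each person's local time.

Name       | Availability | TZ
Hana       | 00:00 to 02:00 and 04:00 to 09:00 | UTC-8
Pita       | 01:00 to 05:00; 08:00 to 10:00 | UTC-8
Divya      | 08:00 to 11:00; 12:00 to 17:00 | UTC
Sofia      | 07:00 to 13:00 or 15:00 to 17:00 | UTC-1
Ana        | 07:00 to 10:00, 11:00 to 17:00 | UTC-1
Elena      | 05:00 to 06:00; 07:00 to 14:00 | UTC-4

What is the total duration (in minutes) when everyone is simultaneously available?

Hana in UTC: 08:00-10:00, 12:00-17:00 (add 8h to convert from UTC-8).
Pita in UTC: 09:00-13:00, 16:00-18:00 (add 8h to convert from UTC-8).
Divya in UTC: 08:00-11:00, 12:00-17:00.
Sofia in UTC: 08:00-14:00, 16:00-18:00 (add 1h to convert from UTC-1).
Ana in UTC: 08:00-11:00, 12:00-18:00 (add 1h to convert from UTC-1).
Elena in UTC: 09:00-10:00, 11:00-18:00 (add 4h to convert from UTC-4).
Hana ∩ Pita: 09:00-10:00, 12:00-13:00, 16:00-17:00.
Hana ∩ Pita ∩ Divya: 09:00-10:00, 12:00-13:00, 16:00-17:00.
Hana ∩ Pita ∩ Divya ∩ Sofia: 09:00-10:00, 12:00-13:00, 16:00-17:00.
Hana ∩ Pita ∩ Divya ∩ Sofia ∩ Ana: 09:00-10:00, 12:00-13:00, 16:00-17:00.
Hana ∩ Pita ∩ Divya ∩ Sofia ∩ Ana ∩ Elena: 09:00-10:00, 12:00-13:00, 16:00-17:00.
Summing the common windows: 60 + 60 + 60 = 180 minutes.

180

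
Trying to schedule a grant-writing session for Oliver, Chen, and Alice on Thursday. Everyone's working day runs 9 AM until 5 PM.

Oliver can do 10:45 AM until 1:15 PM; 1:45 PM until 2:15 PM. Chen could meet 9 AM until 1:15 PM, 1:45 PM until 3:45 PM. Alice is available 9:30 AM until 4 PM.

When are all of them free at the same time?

10:45-13:15, 13:45-14:15

Oliver ∩ Chen: 10:45-13:15, 13:45-14:15.
Oliver ∩ Chen ∩ Alice: 10:45-13:15, 13:45-14:15.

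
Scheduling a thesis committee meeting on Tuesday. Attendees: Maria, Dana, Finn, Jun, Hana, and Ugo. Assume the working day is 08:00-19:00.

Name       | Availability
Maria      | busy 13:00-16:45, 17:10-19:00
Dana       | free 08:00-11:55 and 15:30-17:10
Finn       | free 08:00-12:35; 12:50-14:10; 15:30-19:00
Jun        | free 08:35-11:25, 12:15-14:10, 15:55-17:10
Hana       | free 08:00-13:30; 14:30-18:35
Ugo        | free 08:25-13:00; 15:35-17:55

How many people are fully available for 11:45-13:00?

3

Maria free: 08:00-13:00, 16:45-17:10 (invert busy blocks within the working day).
Dana free: 08:00-11:55, 15:30-17:10.
Finn free: 08:00-12:35, 12:50-14:10, 15:30-19:00.
Jun free: 08:35-11:25, 12:15-14:10, 15:55-17:10.
Hana free: 08:00-13:30, 14:30-18:35.
Ugo free: 08:25-13:00, 15:35-17:55.
Maria, Hana, and Ugo can make the full 11:45-13:00 slot — that's 3.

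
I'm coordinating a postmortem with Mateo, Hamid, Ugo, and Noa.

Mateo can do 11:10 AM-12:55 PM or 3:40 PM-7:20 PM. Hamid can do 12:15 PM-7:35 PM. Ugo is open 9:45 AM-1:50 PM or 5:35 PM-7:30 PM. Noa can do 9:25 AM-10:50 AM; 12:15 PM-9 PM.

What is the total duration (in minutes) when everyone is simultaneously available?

Mateo ∩ Hamid: 12:15-12:55, 15:40-19:20.
Mateo ∩ Hamid ∩ Ugo: 12:15-12:55, 17:35-19:20.
Mateo ∩ Hamid ∩ Ugo ∩ Noa: 12:15-12:55, 17:35-19:20.
Those are the intersection windows.
Summing the common windows: 40 + 105 = 145 minutes.

145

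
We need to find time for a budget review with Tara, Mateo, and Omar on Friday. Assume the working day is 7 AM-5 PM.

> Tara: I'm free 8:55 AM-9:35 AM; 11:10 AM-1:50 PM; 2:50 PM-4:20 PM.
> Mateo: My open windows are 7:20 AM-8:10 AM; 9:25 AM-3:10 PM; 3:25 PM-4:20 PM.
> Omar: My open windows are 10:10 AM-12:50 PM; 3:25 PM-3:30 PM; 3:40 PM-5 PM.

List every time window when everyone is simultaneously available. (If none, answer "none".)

Tara ∩ Mateo: 09:25-09:35, 11:10-13:50, 14:50-15:10, 15:25-16:20.
Tara ∩ Mateo ∩ Omar: 11:10-12:50, 15:25-15:30, 15:40-16:20.
Those are the intersection windows.

11:10-12:50, 15:25-15:30, 15:40-16:20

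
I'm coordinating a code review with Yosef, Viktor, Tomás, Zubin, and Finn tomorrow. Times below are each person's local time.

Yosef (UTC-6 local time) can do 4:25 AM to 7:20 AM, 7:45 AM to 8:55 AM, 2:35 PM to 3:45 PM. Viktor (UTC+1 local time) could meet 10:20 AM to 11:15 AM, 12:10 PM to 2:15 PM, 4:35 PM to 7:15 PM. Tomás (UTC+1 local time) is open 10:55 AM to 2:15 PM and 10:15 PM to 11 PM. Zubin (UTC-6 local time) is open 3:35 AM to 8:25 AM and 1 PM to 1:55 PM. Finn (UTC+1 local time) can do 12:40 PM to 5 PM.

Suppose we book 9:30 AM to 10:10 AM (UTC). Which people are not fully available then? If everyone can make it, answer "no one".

Yosef in UTC: 10:25-13:20, 13:45-14:55, 20:35-21:45 (add 6h to convert from UTC-6).
Viktor in UTC: 09:20-10:15, 11:10-13:15, 15:35-18:15 (subtract 1h to convert from UTC+1).
Tomás in UTC: 09:55-13:15, 21:15-22:00 (subtract 1h to convert from UTC+1).
Zubin in UTC: 09:35-14:25, 19:00-19:55 (add 6h to convert from UTC-6).
Finn in UTC: 11:40-16:00 (subtract 1h to convert from UTC+1).
Yosef: not fully free for 09:30-10:10. Viktor: free for 09:30-10:10. Tomás: not fully free for 09:30-10:10. Zubin: not fully free for 09:30-10:10. Finn: not fully free for 09:30-10:10.

Finn, Tomás, Yosef, Zubin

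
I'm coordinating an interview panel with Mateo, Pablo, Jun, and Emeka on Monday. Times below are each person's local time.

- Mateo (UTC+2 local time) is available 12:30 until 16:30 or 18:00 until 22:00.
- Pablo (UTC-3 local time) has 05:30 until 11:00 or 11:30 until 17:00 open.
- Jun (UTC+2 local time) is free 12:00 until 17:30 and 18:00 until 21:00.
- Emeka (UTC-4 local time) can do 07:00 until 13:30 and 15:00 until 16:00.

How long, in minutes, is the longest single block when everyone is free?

180

Mateo in UTC: 10:30-14:30, 16:00-20:00 (subtract 2h to convert from UTC+2).
Pablo in UTC: 08:30-14:00, 14:30-20:00 (add 3h to convert from UTC-3).
Jun in UTC: 10:00-15:30, 16:00-19:00 (subtract 2h to convert from UTC+2).
Emeka in UTC: 11:00-17:30, 19:00-20:00 (add 4h to convert from UTC-4).
Mateo ∩ Pablo: 10:30-14:00, 16:00-20:00.
Mateo ∩ Pablo ∩ Jun: 10:30-14:00, 16:00-19:00.
Mateo ∩ Pablo ∩ Jun ∩ Emeka: 11:00-14:00, 16:00-17:30.
Those are the intersection windows.
The longest is 11:00-14:00 at 180 minutes.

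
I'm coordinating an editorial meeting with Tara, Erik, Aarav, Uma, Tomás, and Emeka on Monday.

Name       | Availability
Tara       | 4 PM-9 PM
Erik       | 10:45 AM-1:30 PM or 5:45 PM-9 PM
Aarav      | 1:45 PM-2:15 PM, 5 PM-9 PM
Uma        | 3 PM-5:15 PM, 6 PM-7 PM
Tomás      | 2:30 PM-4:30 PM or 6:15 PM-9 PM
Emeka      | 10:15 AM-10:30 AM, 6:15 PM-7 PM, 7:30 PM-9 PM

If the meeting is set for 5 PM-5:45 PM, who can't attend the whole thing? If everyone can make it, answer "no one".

Tara: free for 17:00-17:45. Erik: not fully free for 17:00-17:45. Aarav: free for 17:00-17:45. Uma: not fully free for 17:00-17:45. Tomás: not fully free for 17:00-17:45. Emeka: not fully free for 17:00-17:45.

Emeka, Erik, Tomás, Uma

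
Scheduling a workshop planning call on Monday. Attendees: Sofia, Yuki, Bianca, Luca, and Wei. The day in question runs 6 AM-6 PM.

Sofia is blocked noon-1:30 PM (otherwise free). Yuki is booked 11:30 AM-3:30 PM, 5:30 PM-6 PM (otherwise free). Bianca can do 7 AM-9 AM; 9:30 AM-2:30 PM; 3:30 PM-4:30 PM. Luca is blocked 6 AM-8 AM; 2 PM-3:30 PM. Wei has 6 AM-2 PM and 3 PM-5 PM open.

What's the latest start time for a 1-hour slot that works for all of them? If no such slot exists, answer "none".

15:30

Sofia free: 06:00-12:00, 13:30-18:00 (invert busy blocks within the working day).
Yuki free: 06:00-11:30, 15:30-17:30 (invert busy blocks within the working day).
Bianca free: 07:00-09:00, 09:30-14:30, 15:30-16:30.
Luca free: 08:00-14:00, 15:30-18:00 (invert busy blocks within the working day).
Wei free: 06:00-14:00, 15:00-17:00.
Sofia ∩ Yuki: 06:00-11:30, 15:30-17:30.
Sofia ∩ Yuki ∩ Bianca: 07:00-09:00, 09:30-11:30, 15:30-16:30.
Sofia ∩ Yuki ∩ Bianca ∩ Luca: 08:00-09:00, 09:30-11:30, 15:30-16:30.
Sofia ∩ Yuki ∩ Bianca ∩ Luca ∩ Wei: 08:00-09:00, 09:30-11:30, 15:30-16:30.
The last common window of at least 60 minutes is 15:30-16:30; a 60-minute meeting can start as late as 15:30 and still end by 16:30.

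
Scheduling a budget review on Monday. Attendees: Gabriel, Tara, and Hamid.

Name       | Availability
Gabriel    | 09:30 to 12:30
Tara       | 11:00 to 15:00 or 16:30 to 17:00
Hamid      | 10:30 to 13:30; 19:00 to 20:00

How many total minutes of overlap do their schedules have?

Gabriel ∩ Tara: 11:00-12:30.
Gabriel ∩ Tara ∩ Hamid: 11:00-12:30.
Those are the intersection windows.
That's a single block of 90 minutes.

90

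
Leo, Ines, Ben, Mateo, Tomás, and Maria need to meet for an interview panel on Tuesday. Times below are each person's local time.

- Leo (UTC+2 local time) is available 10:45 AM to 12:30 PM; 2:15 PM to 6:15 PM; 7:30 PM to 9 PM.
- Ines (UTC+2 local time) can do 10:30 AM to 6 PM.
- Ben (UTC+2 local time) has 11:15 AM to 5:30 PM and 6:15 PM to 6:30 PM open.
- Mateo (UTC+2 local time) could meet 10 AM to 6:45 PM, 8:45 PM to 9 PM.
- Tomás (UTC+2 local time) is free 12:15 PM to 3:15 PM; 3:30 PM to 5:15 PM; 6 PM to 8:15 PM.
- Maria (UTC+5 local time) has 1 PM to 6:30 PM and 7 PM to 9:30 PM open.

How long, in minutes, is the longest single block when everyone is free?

75

Leo in UTC: 08:45-10:30, 12:15-16:15, 17:30-19:00 (subtract 2h to convert from UTC+2).
Ines in UTC: 08:30-16:00 (subtract 2h to convert from UTC+2).
Ben in UTC: 09:15-15:30, 16:15-16:30 (subtract 2h to convert from UTC+2).
Mateo in UTC: 08:00-16:45, 18:45-19:00 (subtract 2h to convert from UTC+2).
Tomás in UTC: 10:15-13:15, 13:30-15:15, 16:00-18:15 (subtract 2h to convert from UTC+2).
Maria in UTC: 08:00-13:30, 14:00-16:30 (subtract 5h to convert from UTC+5).
Leo ∩ Ines: 08:45-10:30, 12:15-16:00.
Leo ∩ Ines ∩ Ben: 09:15-10:30, 12:15-15:30.
Leo ∩ Ines ∩ Ben ∩ Mateo: 09:15-10:30, 12:15-15:30.
Leo ∩ Ines ∩ Ben ∩ Mateo ∩ Tomás: 10:15-10:30, 12:15-13:15, 13:30-15:15.
Leo ∩ Ines ∩ Ben ∩ Mateo ∩ Tomás ∩ Maria: 10:15-10:30, 12:15-13:15, 14:00-15:15.
Those are the intersection windows.
The longest is 14:00-15:15 at 75 minutes.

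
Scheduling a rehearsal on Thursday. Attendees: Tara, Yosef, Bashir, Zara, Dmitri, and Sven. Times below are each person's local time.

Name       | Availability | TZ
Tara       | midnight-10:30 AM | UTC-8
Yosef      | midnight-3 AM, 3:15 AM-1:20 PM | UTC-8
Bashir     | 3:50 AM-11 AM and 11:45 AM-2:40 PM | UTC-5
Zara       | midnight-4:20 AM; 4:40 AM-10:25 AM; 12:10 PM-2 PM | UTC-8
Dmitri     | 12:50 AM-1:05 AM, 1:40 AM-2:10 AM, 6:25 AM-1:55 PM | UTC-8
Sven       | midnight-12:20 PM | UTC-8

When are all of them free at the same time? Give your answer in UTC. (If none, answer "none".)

08:50-09:05, 09:40-10:10, 14:25-16:00, 16:45-18:25

Tara in UTC: 08:00-18:30 (add 8h to convert from UTC-8).
Yosef in UTC: 08:00-11:00, 11:15-21:20 (add 8h to convert from UTC-8).
Bashir in UTC: 08:50-16:00, 16:45-19:40 (add 5h to convert from UTC-5).
Zara in UTC: 08:00-12:20, 12:40-18:25, 20:10-22:00 (add 8h to convert from UTC-8).
Dmitri in UTC: 08:50-09:05, 09:40-10:10, 14:25-21:55 (add 8h to convert from UTC-8).
Sven in UTC: 08:00-20:20 (add 8h to convert from UTC-8).
Tara ∩ Yosef: 08:00-11:00, 11:15-18:30.
Tara ∩ Yosef ∩ Bashir: 08:50-11:00, 11:15-16:00, 16:45-18:30.
Tara ∩ Yosef ∩ Bashir ∩ Zara: 08:50-11:00, 11:15-12:20, 12:40-16:00, 16:45-18:25.
Tara ∩ Yosef ∩ Bashir ∩ Zara ∩ Dmitri: 08:50-09:05, 09:40-10:10, 14:25-16:00, 16:45-18:25.
Tara ∩ Yosef ∩ Bashir ∩ Zara ∩ Dmitri ∩ Sven: 08:50-09:05, 09:40-10:10, 14:25-16:00, 16:45-18:25.
Those are the intersection windows.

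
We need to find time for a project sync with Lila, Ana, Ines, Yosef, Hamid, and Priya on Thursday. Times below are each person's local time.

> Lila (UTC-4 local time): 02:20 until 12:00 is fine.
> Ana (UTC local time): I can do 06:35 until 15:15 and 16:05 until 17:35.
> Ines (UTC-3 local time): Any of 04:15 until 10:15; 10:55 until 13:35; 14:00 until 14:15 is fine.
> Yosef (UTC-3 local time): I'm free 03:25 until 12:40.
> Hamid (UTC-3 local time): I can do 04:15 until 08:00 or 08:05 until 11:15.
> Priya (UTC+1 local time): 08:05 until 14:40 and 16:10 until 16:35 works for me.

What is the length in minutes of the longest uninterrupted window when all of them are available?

225

Lila in UTC: 06:20-16:00 (add 4h to convert from UTC-4).
Ana in UTC: 06:35-15:15, 16:05-17:35.
Ines in UTC: 07:15-13:15, 13:55-16:35, 17:00-17:15 (add 3h to convert from UTC-3).
Yosef in UTC: 06:25-15:40 (add 3h to convert from UTC-3).
Hamid in UTC: 07:15-11:00, 11:05-14:15 (add 3h to convert from UTC-3).
Priya in UTC: 07:05-13:40, 15:10-15:35 (subtract 1h to convert from UTC+1).
Lila ∩ Ana: 06:35-15:15.
Lila ∩ Ana ∩ Ines: 07:15-13:15, 13:55-15:15.
Lila ∩ Ana ∩ Ines ∩ Yosef: 07:15-13:15, 13:55-15:15.
Lila ∩ Ana ∩ Ines ∩ Yosef ∩ Hamid: 07:15-11:00, 11:05-13:15, 13:55-14:15.
Lila ∩ Ana ∩ Ines ∩ Yosef ∩ Hamid ∩ Priya: 07:15-11:00, 11:05-13:15.
The longest is 07:15-11:00 at 225 minutes.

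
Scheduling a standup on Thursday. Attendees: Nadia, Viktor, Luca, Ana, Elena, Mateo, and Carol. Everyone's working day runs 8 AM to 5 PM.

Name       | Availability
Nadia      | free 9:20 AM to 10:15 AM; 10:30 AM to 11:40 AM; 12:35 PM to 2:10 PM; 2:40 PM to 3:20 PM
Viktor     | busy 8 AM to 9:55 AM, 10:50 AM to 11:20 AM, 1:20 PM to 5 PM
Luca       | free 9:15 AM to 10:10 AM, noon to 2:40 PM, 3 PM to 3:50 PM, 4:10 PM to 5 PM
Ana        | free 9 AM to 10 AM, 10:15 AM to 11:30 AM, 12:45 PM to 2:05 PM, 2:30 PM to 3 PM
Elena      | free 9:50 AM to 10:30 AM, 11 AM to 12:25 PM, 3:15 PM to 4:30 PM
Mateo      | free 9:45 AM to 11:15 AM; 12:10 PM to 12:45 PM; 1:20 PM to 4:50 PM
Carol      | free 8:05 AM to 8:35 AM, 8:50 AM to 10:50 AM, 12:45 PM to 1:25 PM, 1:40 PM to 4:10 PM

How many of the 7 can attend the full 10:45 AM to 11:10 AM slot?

3

Nadia free: 09:20-10:15, 10:30-11:40, 12:35-14:10, 14:40-15:20.
Viktor free: 09:55-10:50, 11:20-13:20 (invert busy blocks within the working day).
Luca free: 09:15-10:10, 12:00-14:40, 15:00-15:50, 16:10-17:00.
Ana free: 09:00-10:00, 10:15-11:30, 12:45-14:05, 14:30-15:00.
Elena free: 09:50-10:30, 11:00-12:25, 15:15-16:30.
Mateo free: 09:45-11:15, 12:10-12:45, 13:20-16:50.
Carol free: 08:05-08:35, 08:50-10:50, 12:45-13:25, 13:40-16:10.
Nadia, Ana, and Mateo can make the full 10:45-11:10 slot — that's 3.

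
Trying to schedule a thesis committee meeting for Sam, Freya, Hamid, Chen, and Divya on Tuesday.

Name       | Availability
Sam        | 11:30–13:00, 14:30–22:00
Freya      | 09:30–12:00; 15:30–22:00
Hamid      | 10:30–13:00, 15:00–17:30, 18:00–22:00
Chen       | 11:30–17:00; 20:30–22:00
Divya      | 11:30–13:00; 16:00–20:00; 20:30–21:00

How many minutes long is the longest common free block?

Sam ∩ Freya: 11:30-12:00, 15:30-22:00.
Sam ∩ Freya ∩ Hamid: 11:30-12:00, 15:30-17:30, 18:00-22:00.
Sam ∩ Freya ∩ Hamid ∩ Chen: 11:30-12:00, 15:30-17:00, 20:30-22:00.
Sam ∩ Freya ∩ Hamid ∩ Chen ∩ Divya: 11:30-12:00, 16:00-17:00, 20:30-21:00.
The longest is 16:00-17:00 at 60 minutes.

60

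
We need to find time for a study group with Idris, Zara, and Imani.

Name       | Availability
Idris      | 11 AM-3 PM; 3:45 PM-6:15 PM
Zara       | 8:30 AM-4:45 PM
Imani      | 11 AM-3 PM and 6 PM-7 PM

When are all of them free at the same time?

Idris ∩ Zara: 11:00-15:00, 15:45-16:45.
Idris ∩ Zara ∩ Imani: 11:00-15:00.

11:00-15:00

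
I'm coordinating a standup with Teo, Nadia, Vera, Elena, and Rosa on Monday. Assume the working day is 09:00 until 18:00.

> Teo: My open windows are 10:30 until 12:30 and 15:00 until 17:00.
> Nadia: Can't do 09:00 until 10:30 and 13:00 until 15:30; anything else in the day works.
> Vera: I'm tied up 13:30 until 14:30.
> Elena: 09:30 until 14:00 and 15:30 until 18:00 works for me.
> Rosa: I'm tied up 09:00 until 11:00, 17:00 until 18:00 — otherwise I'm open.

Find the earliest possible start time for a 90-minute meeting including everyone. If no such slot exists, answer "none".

Teo free: 10:30-12:30, 15:00-17:00.
Nadia free: 10:30-13:00, 15:30-18:00 (invert busy blocks within the working day).
Vera free: 09:00-13:30, 14:30-18:00 (invert busy blocks within the working day).
Elena free: 09:30-14:00, 15:30-18:00.
Rosa free: 11:00-17:00 (invert busy blocks within the working day).
Teo ∩ Nadia: 10:30-12:30, 15:30-17:00.
Teo ∩ Nadia ∩ Vera: 10:30-12:30, 15:30-17:00.
Teo ∩ Nadia ∩ Vera ∩ Elena: 10:30-12:30, 15:30-17:00.
Teo ∩ Nadia ∩ Vera ∩ Elena ∩ Rosa: 11:00-12:30, 15:30-17:00.
The first common window of at least 90 minutes is 11:00-12:30, so the earliest start is 11:00.

11:00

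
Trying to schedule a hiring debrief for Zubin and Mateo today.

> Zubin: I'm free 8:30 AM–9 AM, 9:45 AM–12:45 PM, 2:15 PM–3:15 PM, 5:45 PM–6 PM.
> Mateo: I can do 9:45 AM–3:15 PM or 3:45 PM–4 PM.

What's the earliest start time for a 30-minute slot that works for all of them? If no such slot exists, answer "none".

Zubin ∩ Mateo: 09:45-12:45, 14:15-15:15.
The first common window of at least 30 minutes is 09:45-12:45, so the earliest start is 09:45.

09:45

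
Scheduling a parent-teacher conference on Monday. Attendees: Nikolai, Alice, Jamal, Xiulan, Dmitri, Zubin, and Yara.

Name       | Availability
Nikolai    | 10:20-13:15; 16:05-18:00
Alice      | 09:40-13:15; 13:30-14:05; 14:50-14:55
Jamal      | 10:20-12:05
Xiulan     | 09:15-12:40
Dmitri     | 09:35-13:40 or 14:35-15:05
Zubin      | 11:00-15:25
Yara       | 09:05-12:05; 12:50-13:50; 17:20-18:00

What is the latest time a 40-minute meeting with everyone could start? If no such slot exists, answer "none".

Nikolai ∩ Alice: 10:20-13:15.
Nikolai ∩ Alice ∩ Jamal: 10:20-12:05.
Nikolai ∩ Alice ∩ Jamal ∩ Xiulan: 10:20-12:05.
Nikolai ∩ Alice ∩ Jamal ∩ Xiulan ∩ Dmitri: 10:20-12:05.
Nikolai ∩ Alice ∩ Jamal ∩ Xiulan ∩ Dmitri ∩ Zubin: 11:00-12:05.
Nikolai ∩ Alice ∩ Jamal ∩ Xiulan ∩ Dmitri ∩ Zubin ∩ Yara: 11:00-12:05.
Those are the intersection windows.
The last common window of at least 40 minutes is 11:00-12:05; a 40-minute meeting can start as late as 11:25 and still end by 12:05.

11:25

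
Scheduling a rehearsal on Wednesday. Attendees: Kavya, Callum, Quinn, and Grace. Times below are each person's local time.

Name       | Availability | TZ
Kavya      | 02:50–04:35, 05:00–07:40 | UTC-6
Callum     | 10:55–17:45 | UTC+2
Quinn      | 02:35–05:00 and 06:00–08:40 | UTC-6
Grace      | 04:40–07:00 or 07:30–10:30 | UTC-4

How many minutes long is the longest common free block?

100

Kavya in UTC: 08:50-10:35, 11:00-13:40 (add 6h to convert from UTC-6).
Callum in UTC: 08:55-15:45 (subtract 2h to convert from UTC+2).
Quinn in UTC: 08:35-11:00, 12:00-14:40 (add 6h to convert from UTC-6).
Grace in UTC: 08:40-11:00, 11:30-14:30 (add 4h to convert from UTC-4).
Kavya ∩ Callum: 08:55-10:35, 11:00-13:40.
Kavya ∩ Callum ∩ Quinn: 08:55-10:35, 12:00-13:40.
Kavya ∩ Callum ∩ Quinn ∩ Grace: 08:55-10:35, 12:00-13:40.
Those are the intersection windows.
The longest is 08:55-10:35 at 100 minutes.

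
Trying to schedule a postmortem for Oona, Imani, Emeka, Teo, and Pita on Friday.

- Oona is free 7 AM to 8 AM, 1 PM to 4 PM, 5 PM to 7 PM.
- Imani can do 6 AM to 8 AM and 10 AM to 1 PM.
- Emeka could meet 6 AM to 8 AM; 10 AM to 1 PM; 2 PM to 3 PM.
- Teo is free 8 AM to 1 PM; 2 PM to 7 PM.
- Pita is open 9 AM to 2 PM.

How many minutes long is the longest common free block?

Oona ∩ Imani: 07:00-08:00.
Oona ∩ Imani ∩ Emeka: 07:00-08:00.
Oona ∩ Imani ∩ Emeka ∩ Teo: ∅.
Oona ∩ Imani ∩ Emeka ∩ Teo ∩ Pita: ∅.
There is no time when everyone is free.
No common window exists, so the longest block is 0 minutes.

0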